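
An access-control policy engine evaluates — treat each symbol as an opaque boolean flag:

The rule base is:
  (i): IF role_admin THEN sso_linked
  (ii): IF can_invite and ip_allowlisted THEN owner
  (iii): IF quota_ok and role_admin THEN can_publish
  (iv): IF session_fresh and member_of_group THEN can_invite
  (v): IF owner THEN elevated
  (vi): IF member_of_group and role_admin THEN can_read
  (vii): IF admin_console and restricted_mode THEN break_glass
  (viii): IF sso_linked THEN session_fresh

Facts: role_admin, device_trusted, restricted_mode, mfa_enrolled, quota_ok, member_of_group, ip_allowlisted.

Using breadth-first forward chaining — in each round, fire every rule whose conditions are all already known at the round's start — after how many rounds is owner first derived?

Round 1 fires (i), (iii), (vi), giving sso_linked, can_publish, can_read.
Round 2 fires (viii), giving session_fresh.
Round 3 fires (iv), giving can_invite.
Round 4 fires (ii), giving owner.
owner first appears in round 4.

4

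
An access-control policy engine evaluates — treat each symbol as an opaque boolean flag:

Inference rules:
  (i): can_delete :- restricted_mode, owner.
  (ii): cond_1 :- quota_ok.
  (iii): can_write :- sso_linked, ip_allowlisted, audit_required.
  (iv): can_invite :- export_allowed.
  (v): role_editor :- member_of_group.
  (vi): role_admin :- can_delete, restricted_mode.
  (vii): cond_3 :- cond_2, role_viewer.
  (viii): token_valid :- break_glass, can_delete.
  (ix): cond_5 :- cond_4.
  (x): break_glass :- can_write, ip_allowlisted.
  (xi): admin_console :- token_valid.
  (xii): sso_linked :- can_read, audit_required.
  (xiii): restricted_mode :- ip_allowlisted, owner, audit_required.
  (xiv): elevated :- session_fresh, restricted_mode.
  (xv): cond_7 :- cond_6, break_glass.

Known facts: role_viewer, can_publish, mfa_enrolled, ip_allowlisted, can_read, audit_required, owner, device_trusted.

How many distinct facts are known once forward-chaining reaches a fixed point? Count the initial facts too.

Round 1: (xii) [sso_linked :- can_read, audit_required.]; (xiii) [restricted_mode :- ip_allowlisted, owner, audit_required.]. New: sso_linked, restricted_mode.
Round 2: (i) [can_delete :- restricted_mode, owner.]; (iii) [can_write :- sso_linked, ip_allowlisted, audit_required.]. New: can_delete, can_write.
Round 3: (vi) [role_admin :- can_delete, restricted_mode.]; (x) [break_glass :- can_write, ip_allowlisted.]. New: role_admin, break_glass.
Round 4: (viii) [token_valid :- break_glass, can_delete.]. New: token_valid.
Round 5: (xi) [admin_console :- token_valid.]. New: admin_console.
Closure: {admin_console, audit_required, break_glass, can_delete, can_publish, can_read, can_write, device_trusted, ip_allowlisted, mfa_enrolled, owner, restricted_mode, role_admin, role_viewer, sso_linked, token_valid} — 16 facts.

16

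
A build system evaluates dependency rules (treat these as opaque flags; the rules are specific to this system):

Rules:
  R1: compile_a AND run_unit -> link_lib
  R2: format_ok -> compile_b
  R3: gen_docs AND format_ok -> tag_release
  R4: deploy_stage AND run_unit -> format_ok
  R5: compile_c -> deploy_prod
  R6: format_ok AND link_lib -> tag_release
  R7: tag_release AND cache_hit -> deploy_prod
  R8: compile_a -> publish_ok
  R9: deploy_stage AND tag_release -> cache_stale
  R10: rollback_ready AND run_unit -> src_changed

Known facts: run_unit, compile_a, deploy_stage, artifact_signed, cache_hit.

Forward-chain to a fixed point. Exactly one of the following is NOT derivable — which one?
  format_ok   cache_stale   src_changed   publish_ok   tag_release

src_changed

Round 1 — R1, R4, R8, derive link_lib, format_ok, publish_ok.
Round 2 — R2, R6, derive compile_b, tag_release.
Round 3 — R7, R9, derive deploy_prod, cache_stale.
Derived: format_ok (round 1), tag_release (round 2), publish_ok (round 1), cache_stale (round 3). src_changed never appears in any round.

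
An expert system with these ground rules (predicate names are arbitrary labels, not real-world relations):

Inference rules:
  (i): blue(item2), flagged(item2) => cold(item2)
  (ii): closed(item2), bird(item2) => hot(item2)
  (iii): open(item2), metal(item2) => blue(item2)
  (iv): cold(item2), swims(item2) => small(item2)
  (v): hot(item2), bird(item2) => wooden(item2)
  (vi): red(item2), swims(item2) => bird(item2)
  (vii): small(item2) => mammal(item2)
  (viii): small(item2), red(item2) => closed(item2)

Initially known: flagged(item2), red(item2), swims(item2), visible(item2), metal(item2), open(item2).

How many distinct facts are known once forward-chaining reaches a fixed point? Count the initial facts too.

14

Round 1: (iii) [open(item2), metal(item2) => blue(item2)]; (vi) [red(item2), swims(item2) => bird(item2)]. Adds blue(item2), bird(item2).
Round 2: (i) [blue(item2), flagged(item2) => cold(item2)]. Adds cold(item2).
Round 3: (iv) [cold(item2), swims(item2) => small(item2)]. Adds small(item2).
Round 4: (vii) [small(item2) => mammal(item2)]; (viii) [small(item2), red(item2) => closed(item2)]. Adds mammal(item2), closed(item2).
Round 5: (ii) [closed(item2), bird(item2) => hot(item2)]. Adds hot(item2).
Round 6: (v) [hot(item2), bird(item2) => wooden(item2)]. Adds wooden(item2).
Closure: {bird(item2), blue(item2), closed(item2), cold(item2), flagged(item2), hot(item2), mammal(item2), metal(item2), open(item2), red(item2), small(item2), swims(item2), visible(item2), wooden(item2)} — 14 facts.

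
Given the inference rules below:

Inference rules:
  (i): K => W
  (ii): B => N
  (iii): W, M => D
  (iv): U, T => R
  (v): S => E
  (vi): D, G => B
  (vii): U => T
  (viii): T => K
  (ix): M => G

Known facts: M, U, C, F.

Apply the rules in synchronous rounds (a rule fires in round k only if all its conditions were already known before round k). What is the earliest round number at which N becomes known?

[1] (vii) [U => T]; (ix) [M => G]. ⇒ new: T, G.
[2] (iv) [U, T => R]; (viii) [T => K]. ⇒ new: R, K.
[3] (i) [K => W]. ⇒ new: W.
[4] (iii) [W, M => D]. ⇒ new: D.
[5] (vi) [D, G => B]. ⇒ new: B.
[6] (ii) [B => N]. ⇒ new: N.
N first appears in round 6.

6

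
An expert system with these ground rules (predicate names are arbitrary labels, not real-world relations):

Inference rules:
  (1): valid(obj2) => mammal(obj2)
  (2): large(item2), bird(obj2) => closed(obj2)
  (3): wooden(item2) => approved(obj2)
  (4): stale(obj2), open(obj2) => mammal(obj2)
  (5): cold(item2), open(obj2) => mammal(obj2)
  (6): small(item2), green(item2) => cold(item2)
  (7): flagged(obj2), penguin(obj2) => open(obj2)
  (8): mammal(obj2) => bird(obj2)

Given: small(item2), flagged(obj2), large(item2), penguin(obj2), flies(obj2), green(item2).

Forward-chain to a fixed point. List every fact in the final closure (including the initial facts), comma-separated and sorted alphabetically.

[1] (6) [small(item2), green(item2) => cold(item2)]; (7) [flagged(obj2), penguin(obj2) => open(obj2)]. ⇒ new: cold(item2), open(obj2).
[2] (5) [cold(item2), open(obj2) => mammal(obj2)]. ⇒ new: mammal(obj2).
[3] (8) [mammal(obj2) => bird(obj2)]. ⇒ new: bird(obj2).
[4] (2) [large(item2), bird(obj2) => closed(obj2)]. ⇒ new: closed(obj2).

bird(obj2), closed(obj2), cold(item2), flagged(obj2), flies(obj2), green(item2), large(item2), mammal(obj2), open(obj2), penguin(obj2), small(item2)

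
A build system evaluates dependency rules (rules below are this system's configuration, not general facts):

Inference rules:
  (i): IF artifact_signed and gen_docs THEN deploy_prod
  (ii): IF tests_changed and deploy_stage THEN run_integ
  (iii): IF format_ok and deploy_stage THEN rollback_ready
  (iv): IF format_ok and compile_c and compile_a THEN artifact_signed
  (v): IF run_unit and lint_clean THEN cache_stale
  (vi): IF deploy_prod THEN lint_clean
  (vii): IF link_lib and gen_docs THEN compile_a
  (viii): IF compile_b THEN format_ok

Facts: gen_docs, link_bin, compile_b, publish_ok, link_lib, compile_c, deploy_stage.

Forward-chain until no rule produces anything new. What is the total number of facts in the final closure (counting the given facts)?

Round 1: (vii) [IF link_lib and gen_docs THEN compile_a]; (viii) [IF compile_b THEN format_ok]. New: compile_a, format_ok.
Round 2: (iii) [IF format_ok and deploy_stage THEN rollback_ready]; (iv) [IF format_ok and compile_c and compile_a THEN artifact_signed]. New: rollback_ready, artifact_signed.
Round 3: (i) [IF artifact_signed and gen_docs THEN deploy_prod]. New: deploy_prod.
Round 4: (vi) [IF deploy_prod THEN lint_clean]. New: lint_clean.
Closure: {artifact_signed, compile_a, compile_b, compile_c, deploy_prod, deploy_stage, format_ok, gen_docs, link_bin, link_lib, lint_clean, publish_ok, rollback_ready} — 13 facts.

13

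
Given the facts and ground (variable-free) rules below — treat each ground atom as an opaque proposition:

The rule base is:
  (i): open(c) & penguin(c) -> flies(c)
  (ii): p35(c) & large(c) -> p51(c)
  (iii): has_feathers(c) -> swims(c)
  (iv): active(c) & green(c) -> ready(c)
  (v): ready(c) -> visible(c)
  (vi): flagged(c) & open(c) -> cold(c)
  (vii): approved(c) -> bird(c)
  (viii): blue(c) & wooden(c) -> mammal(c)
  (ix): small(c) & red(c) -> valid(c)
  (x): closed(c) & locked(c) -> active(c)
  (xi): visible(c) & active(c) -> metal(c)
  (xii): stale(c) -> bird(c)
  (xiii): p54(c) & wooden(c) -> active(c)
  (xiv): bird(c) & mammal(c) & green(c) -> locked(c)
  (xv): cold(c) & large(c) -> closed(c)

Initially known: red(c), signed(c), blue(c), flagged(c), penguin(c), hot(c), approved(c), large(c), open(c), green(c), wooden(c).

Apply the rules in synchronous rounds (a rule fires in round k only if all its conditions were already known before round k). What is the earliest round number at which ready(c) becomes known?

4

Round 1: (i) [open(c) & penguin(c) -> flies(c)]; (vi) [flagged(c) & open(c) -> cold(c)]; (vii) [approved(c) -> bird(c)]; (viii) [blue(c) & wooden(c) -> mammal(c)]. New: flies(c), cold(c), bird(c), mammal(c).
Round 2: (xiv) [bird(c) & mammal(c) & green(c) -> locked(c)]; (xv) [cold(c) & large(c) -> closed(c)]. New: locked(c), closed(c).
Round 3: (x) [closed(c) & locked(c) -> active(c)]. New: active(c).
Round 4: (iv) [active(c) & green(c) -> ready(c)]. New: ready(c).
ready(c) first appears in round 4.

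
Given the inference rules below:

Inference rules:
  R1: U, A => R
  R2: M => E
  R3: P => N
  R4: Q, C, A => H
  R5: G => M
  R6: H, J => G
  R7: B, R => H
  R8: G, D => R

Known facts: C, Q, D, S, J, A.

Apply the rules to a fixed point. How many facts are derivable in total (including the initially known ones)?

11

[1] R4 [Q, C, A => H]. ⇒ new: H.
[2] R6 [H, J => G]. ⇒ new: G.
[3] R5 [G => M]; R8 [G, D => R]. ⇒ new: M, R.
[4] R2 [M => E]. ⇒ new: E.
Closure: {A, C, D, E, G, H, J, M, Q, R, S} — 11 facts.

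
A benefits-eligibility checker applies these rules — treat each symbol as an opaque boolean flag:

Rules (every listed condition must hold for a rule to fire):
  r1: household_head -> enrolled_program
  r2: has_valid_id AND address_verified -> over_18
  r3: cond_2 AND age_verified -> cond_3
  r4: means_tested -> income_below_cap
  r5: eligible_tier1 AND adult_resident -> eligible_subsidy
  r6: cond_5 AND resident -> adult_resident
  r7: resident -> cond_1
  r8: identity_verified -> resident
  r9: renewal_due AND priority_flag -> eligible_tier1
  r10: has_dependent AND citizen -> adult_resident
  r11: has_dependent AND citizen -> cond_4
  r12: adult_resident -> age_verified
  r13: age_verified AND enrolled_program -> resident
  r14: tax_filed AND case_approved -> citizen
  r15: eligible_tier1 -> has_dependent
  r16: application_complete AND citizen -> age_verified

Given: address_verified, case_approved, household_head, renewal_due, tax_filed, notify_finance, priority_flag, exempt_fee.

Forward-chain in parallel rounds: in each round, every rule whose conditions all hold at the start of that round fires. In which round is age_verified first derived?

Round 1: r1 [household_head -> enrolled_program]; r9 [renewal_due AND priority_flag -> eligible_tier1]; r14 [tax_filed AND case_approved -> citizen]. Adds enrolled_program, eligible_tier1, citizen.
Round 2: r15 [eligible_tier1 -> has_dependent]. Adds has_dependent.
Round 3: r10 [has_dependent AND citizen -> adult_resident]; r11 [has_dependent AND citizen -> cond_4]. Adds adult_resident, cond_4.
Round 4: r5 [eligible_tier1 AND adult_resident -> eligible_subsidy]; r12 [adult_resident -> age_verified]. Adds eligible_subsidy, age_verified.
age_verified first appears in round 4.

4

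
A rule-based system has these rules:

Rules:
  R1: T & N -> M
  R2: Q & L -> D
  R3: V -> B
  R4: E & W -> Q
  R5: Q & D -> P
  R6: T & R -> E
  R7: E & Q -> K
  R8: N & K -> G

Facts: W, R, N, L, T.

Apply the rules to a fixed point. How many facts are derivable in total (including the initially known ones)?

12

[1] R1 [T & N -> M]; R6 [T & R -> E]. ⇒ new: M, E.
[2] R4 [E & W -> Q]. ⇒ new: Q.
[3] R2 [Q & L -> D]; R7 [E & Q -> K]. ⇒ new: D, K.
[4] R5 [Q & D -> P]; R8 [N & K -> G]. ⇒ new: P, G.
Closure: {D, E, G, K, L, M, N, P, Q, R, T, W} — 12 facts.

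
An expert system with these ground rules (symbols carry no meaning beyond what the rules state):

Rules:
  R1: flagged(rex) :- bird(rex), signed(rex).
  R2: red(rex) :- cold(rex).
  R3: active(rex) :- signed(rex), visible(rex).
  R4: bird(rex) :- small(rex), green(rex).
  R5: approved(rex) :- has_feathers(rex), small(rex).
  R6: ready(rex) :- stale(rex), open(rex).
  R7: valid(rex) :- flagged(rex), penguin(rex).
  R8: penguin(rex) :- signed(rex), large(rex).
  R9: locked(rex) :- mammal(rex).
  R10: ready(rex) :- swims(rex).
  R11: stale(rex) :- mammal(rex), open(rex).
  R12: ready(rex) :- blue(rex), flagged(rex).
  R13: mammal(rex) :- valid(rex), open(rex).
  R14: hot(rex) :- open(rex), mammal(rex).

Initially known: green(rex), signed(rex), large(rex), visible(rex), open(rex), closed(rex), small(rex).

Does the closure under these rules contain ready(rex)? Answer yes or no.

Round 1: R3 [active(rex) :- signed(rex), visible(rex).]; R4 [bird(rex) :- small(rex), green(rex).]; R8 [penguin(rex) :- signed(rex), large(rex).]. New: active(rex), bird(rex), penguin(rex).
Round 2: R1 [flagged(rex) :- bird(rex), signed(rex).]. New: flagged(rex).
Round 3: R7 [valid(rex) :- flagged(rex), penguin(rex).]. New: valid(rex).
Round 4: R13 [mammal(rex) :- valid(rex), open(rex).]. New: mammal(rex).
Round 5: R9 [locked(rex) :- mammal(rex).]; R11 [stale(rex) :- mammal(rex), open(rex).]; R14 [hot(rex) :- open(rex), mammal(rex).]. New: locked(rex), stale(rex), hot(rex).
Round 6: R6 [ready(rex) :- stale(rex), open(rex).]. New: ready(rex).
ready(rex) appears in round 6, so it is derivable.

yes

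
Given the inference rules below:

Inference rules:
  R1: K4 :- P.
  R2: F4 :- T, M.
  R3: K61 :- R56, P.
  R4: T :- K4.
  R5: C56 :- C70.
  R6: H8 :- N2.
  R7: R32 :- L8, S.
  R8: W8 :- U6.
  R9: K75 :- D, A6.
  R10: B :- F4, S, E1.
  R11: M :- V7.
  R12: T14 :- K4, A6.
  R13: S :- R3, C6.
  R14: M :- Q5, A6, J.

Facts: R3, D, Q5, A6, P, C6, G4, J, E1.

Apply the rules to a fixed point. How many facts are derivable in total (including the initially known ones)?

Round 1 — R1, R9, R13, R14, derive K4, K75, S, M.
Round 2 — R4, R12, derive T, T14.
Round 3 — R2, derive F4.
Round 4 — R10, derive B.
Closure: {A6, B, C6, D, E1, F4, G4, J, K4, K75, M, P, Q5, R3, S, T, T14} — 17 facts.

17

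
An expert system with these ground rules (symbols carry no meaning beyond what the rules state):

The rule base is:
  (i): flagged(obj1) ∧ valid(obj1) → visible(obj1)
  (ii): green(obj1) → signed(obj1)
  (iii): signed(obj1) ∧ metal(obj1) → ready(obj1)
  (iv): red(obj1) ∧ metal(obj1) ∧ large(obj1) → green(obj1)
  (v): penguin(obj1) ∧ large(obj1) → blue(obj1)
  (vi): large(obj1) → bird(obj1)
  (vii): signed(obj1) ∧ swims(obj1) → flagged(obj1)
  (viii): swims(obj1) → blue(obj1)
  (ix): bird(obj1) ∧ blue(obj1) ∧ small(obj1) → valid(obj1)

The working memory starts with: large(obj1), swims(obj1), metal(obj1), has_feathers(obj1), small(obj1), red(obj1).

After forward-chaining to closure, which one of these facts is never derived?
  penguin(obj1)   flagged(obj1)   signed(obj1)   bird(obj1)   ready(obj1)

Round 1 fires (iv), (vi), (viii), giving green(obj1), bird(obj1), blue(obj1).
Round 2 fires (ii), (ix), giving signed(obj1), valid(obj1).
Round 3 fires (iii), (vii), giving ready(obj1), flagged(obj1).
Round 4 fires (i), giving visible(obj1).
Derived: flagged(obj1) (round 3), bird(obj1) (round 1), signed(obj1) (round 2), ready(obj1) (round 3). penguin(obj1) never appears in any round.

penguin(obj1)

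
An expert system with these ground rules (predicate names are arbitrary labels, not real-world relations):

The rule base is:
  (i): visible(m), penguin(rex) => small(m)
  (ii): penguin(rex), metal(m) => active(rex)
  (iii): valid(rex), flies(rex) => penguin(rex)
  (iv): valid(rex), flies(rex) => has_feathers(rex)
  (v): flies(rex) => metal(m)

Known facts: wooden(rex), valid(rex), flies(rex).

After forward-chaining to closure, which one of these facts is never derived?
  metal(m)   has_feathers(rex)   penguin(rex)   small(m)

Round 1 fires (iii), (iv), (v), giving penguin(rex), has_feathers(rex), metal(m).
Round 2 fires (ii), giving active(rex).
Derived: has_feathers(rex) (round 1), metal(m) (round 1), penguin(rex) (round 1). small(m) never appears in any round.

small(m)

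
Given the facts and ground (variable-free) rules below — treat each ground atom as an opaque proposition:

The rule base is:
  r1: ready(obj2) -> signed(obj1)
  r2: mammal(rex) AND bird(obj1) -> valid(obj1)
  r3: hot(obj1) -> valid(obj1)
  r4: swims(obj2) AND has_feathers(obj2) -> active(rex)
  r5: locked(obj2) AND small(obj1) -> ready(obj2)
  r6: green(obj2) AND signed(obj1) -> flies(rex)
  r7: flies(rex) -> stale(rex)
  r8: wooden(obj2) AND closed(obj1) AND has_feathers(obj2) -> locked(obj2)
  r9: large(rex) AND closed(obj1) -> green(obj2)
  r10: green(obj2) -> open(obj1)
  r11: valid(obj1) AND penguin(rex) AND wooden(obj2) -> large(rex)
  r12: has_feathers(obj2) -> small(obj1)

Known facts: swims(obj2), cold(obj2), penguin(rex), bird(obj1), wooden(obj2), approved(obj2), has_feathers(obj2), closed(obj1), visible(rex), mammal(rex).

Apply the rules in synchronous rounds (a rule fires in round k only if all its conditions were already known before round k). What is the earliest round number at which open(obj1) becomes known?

Round 1: r2 [mammal(rex) AND bird(obj1) -> valid(obj1)]; r4 [swims(obj2) AND has_feathers(obj2) -> active(rex)]; r8 [wooden(obj2) AND closed(obj1) AND has_feathers(obj2) -> locked(obj2)]; r12 [has_feathers(obj2) -> small(obj1)]. New: valid(obj1), active(rex), locked(obj2), small(obj1).
Round 2: r5 [locked(obj2) AND small(obj1) -> ready(obj2)]; r11 [valid(obj1) AND penguin(rex) AND wooden(obj2) -> large(rex)]. New: ready(obj2), large(rex).
Round 3: r1 [ready(obj2) -> signed(obj1)]; r9 [large(rex) AND closed(obj1) -> green(obj2)]. New: signed(obj1), green(obj2).
Round 4: r6 [green(obj2) AND signed(obj1) -> flies(rex)]; r10 [green(obj2) -> open(obj1)]. New: flies(rex), open(obj1).
open(obj1) first appears in round 4.

4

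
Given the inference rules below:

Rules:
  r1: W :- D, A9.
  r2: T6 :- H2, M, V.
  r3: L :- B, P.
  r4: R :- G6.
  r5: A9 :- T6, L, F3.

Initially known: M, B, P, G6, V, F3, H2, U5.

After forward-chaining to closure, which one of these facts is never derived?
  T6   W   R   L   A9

W

Round 1 — r2, r3, r4, derive T6, L, R.
Round 2 — r5, derive A9.
Derived: R (round 1), T6 (round 1), A9 (round 2), L (round 1). W never appears in any round.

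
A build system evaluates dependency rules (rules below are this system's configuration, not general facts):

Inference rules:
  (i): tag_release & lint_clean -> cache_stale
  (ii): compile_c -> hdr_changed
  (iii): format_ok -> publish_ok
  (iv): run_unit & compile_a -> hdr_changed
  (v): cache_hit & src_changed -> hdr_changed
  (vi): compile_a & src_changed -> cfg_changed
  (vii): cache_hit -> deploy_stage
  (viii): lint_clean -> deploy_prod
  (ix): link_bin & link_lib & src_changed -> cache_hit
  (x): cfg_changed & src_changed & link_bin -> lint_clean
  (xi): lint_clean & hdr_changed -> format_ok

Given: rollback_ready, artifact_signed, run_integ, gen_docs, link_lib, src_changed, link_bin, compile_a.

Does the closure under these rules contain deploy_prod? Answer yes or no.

Round 1: (vi) [compile_a & src_changed -> cfg_changed]; (ix) [link_bin & link_lib & src_changed -> cache_hit]. Adds cfg_changed, cache_hit.
Round 2: (v) [cache_hit & src_changed -> hdr_changed]; (vii) [cache_hit -> deploy_stage]; (x) [cfg_changed & src_changed & link_bin -> lint_clean]. Adds hdr_changed, deploy_stage, lint_clean.
Round 3: (viii) [lint_clean -> deploy_prod]; (xi) [lint_clean & hdr_changed -> format_ok]. Adds deploy_prod, format_ok.
Round 4: (iii) [format_ok -> publish_ok]. Adds publish_ok.
deploy_prod appears in round 3, so it is derivable.

yes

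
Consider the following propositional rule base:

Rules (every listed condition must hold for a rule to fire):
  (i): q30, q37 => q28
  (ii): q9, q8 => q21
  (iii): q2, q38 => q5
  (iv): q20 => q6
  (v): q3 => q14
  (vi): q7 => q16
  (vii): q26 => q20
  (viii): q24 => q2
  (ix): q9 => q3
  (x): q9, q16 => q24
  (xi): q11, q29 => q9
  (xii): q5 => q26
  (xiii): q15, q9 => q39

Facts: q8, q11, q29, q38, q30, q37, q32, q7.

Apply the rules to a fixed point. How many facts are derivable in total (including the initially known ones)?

Round 1: (i) [q30, q37 => q28]; (vi) [q7 => q16]; (xi) [q11, q29 => q9]. Adds q28, q16, q9.
Round 2: (ii) [q9, q8 => q21]; (ix) [q9 => q3]; (x) [q9, q16 => q24]. Adds q21, q3, q24.
Round 3: (v) [q3 => q14]; (viii) [q24 => q2]. Adds q14, q2.
Round 4: (iii) [q2, q38 => q5]. Adds q5.
Round 5: (xii) [q5 => q26]. Adds q26.
Round 6: (vii) [q26 => q20]. Adds q20.
Round 7: (iv) [q20 => q6]. Adds q6.
Closure: {q11, q14, q16, q2, q20, q21, q24, q26, q28, q29, q3, q30, q32, q37, q38, q5, q6, q7, q8, q9} — 20 facts.

20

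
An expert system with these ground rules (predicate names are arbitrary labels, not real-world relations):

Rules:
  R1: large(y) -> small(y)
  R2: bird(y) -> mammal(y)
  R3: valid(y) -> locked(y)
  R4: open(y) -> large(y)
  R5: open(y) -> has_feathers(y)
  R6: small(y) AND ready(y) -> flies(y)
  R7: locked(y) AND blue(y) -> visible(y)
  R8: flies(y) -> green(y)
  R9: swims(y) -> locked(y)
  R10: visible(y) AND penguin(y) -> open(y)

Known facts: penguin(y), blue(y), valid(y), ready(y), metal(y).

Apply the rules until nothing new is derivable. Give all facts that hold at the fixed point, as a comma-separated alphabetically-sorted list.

blue(y), flies(y), green(y), has_feathers(y), large(y), locked(y), metal(y), open(y), penguin(y), ready(y), small(y), valid(y), visible(y)

Round 1: R3 [valid(y) -> locked(y)]. Adds locked(y).
Round 2: R7 [locked(y) AND blue(y) -> visible(y)]. Adds visible(y).
Round 3: R10 [visible(y) AND penguin(y) -> open(y)]. Adds open(y).
Round 4: R4 [open(y) -> large(y)]; R5 [open(y) -> has_feathers(y)]. Adds large(y), has_feathers(y).
Round 5: R1 [large(y) -> small(y)]. Adds small(y).
Round 6: R6 [small(y) AND ready(y) -> flies(y)]. Adds flies(y).
Round 7: R8 [flies(y) -> green(y)]. Adds green(y).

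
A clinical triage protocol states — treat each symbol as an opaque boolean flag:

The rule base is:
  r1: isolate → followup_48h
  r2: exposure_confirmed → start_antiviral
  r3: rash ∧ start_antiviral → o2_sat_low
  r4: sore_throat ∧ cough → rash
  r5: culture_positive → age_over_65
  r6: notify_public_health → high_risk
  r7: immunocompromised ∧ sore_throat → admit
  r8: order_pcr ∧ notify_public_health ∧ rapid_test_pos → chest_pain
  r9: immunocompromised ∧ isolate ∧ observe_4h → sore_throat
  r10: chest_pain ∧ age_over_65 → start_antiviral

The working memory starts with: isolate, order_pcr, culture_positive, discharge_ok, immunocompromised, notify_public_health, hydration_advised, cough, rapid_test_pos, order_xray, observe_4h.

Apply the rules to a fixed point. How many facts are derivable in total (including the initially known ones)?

20

Round 1: r1 [isolate → followup_48h]; r5 [culture_positive → age_over_65]; r6 [notify_public_health → high_risk]; r8 [order_pcr ∧ notify_public_health ∧ rapid_test_pos → chest_pain]; r9 [immunocompromised ∧ isolate ∧ observe_4h → sore_throat]. Adds followup_48h, age_over_65, high_risk, chest_pain, sore_throat.
Round 2: r4 [sore_throat ∧ cough → rash]; r7 [immunocompromised ∧ sore_throat → admit]; r10 [chest_pain ∧ age_over_65 → start_antiviral]. Adds rash, admit, start_antiviral.
Round 3: r3 [rash ∧ start_antiviral → o2_sat_low]. Adds o2_sat_low.
Closure: {admit, age_over_65, chest_pain, cough, culture_positive, discharge_ok, followup_48h, high_risk, hydration_advised, immunocompromised, isolate, notify_public_health, o2_sat_low, observe_4h, order_pcr, order_xray, rapid_test_pos, rash, sore_throat, start_antiviral} — 20 facts.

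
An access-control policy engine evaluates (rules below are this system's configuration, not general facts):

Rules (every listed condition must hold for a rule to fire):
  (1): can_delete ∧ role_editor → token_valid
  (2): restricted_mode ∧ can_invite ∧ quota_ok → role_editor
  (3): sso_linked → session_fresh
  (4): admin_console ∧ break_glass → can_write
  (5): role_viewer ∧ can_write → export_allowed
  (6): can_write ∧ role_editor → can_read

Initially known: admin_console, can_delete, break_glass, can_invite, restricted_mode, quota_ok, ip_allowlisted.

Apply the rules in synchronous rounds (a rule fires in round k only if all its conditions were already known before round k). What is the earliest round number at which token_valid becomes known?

2

[1] (2) [restricted_mode ∧ can_invite ∧ quota_ok → role_editor]; (4) [admin_console ∧ break_glass → can_write]. ⇒ new: role_editor, can_write.
[2] (1) [can_delete ∧ role_editor → token_valid]; (6) [can_write ∧ role_editor → can_read]. ⇒ new: token_valid, can_read.
token_valid first appears in round 2.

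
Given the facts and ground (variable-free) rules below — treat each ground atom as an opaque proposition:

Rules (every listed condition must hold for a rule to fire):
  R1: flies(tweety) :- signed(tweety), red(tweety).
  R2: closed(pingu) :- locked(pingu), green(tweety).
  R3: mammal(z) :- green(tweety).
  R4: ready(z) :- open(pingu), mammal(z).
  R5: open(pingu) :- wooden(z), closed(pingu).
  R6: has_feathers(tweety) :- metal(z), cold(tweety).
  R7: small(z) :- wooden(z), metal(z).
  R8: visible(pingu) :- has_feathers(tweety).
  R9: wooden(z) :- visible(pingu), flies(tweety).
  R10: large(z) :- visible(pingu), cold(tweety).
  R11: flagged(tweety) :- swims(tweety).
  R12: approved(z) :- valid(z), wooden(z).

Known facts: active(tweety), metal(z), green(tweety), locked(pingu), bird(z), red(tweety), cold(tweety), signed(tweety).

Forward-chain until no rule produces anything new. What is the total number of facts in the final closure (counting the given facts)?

18

[1] R1 [flies(tweety) :- signed(tweety), red(tweety).]; R2 [closed(pingu) :- locked(pingu), green(tweety).]; R3 [mammal(z) :- green(tweety).]; R6 [has_feathers(tweety) :- metal(z), cold(tweety).]. ⇒ new: flies(tweety), closed(pingu), mammal(z), has_feathers(tweety).
[2] R8 [visible(pingu) :- has_feathers(tweety).]. ⇒ new: visible(pingu).
[3] R9 [wooden(z) :- visible(pingu), flies(tweety).]; R10 [large(z) :- visible(pingu), cold(tweety).]. ⇒ new: wooden(z), large(z).
[4] R5 [open(pingu) :- wooden(z), closed(pingu).]; R7 [small(z) :- wooden(z), metal(z).]. ⇒ new: open(pingu), small(z).
[5] R4 [ready(z) :- open(pingu), mammal(z).]. ⇒ new: ready(z).
Closure: {active(tweety), bird(z), closed(pingu), cold(tweety), flies(tweety), green(tweety), has_feathers(tweety), large(z), locked(pingu), mammal(z), metal(z), open(pingu), ready(z), red(tweety), signed(tweety), small(z), visible(pingu), wooden(z)} — 18 facts.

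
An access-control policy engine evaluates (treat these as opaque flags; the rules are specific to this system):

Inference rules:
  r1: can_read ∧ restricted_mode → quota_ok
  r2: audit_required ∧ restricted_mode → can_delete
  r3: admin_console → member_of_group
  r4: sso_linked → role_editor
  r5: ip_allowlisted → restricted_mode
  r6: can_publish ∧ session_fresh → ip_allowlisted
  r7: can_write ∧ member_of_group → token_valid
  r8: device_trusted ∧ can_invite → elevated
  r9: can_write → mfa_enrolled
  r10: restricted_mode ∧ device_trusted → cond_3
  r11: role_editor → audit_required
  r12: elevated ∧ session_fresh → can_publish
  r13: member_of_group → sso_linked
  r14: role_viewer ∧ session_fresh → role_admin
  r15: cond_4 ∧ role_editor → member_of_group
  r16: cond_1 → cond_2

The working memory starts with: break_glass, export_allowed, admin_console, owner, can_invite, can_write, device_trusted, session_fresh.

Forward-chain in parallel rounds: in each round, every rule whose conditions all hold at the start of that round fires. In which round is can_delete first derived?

Round 1 fires r3, r8, r9, giving member_of_group, elevated, mfa_enrolled.
Round 2 fires r7, r12, r13, giving token_valid, can_publish, sso_linked.
Round 3 fires r4, r6, giving role_editor, ip_allowlisted.
Round 4 fires r5, r11, giving restricted_mode, audit_required.
Round 5 fires r2, r10, giving can_delete, cond_3.
can_delete first appears in round 5.

5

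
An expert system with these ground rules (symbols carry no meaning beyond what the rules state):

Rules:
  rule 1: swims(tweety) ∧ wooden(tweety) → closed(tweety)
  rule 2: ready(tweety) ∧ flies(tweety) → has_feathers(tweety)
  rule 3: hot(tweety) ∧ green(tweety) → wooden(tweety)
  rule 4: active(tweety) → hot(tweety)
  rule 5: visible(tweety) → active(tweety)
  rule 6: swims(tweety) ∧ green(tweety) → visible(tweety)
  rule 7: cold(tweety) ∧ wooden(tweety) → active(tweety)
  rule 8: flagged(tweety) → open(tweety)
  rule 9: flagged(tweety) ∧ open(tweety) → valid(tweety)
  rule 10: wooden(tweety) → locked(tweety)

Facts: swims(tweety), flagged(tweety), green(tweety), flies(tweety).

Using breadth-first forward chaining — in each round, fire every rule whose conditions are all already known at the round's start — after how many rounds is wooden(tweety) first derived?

Round 1 fires rule 6, rule 8, giving visible(tweety), open(tweety).
Round 2 fires rule 5, rule 9, giving active(tweety), valid(tweety).
Round 3 fires rule 4, giving hot(tweety).
Round 4 fires rule 3, giving wooden(tweety).
wooden(tweety) first appears in round 4.

4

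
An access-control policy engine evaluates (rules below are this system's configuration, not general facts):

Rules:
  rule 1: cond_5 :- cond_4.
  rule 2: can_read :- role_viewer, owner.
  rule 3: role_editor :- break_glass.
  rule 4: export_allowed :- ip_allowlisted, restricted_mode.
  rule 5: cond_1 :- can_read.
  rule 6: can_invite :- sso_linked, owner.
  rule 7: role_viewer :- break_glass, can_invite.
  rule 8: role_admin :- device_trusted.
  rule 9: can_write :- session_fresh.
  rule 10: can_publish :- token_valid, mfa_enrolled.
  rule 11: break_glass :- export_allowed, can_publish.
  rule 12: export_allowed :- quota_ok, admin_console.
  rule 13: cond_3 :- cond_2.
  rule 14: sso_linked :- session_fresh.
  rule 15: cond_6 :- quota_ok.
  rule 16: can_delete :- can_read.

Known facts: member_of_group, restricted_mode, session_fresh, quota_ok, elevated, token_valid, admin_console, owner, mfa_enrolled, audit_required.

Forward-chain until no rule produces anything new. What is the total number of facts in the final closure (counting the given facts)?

22

Round 1 — rule 9, rule 10, rule 12, rule 14, rule 15, derive can_write, can_publish, export_allowed, sso_linked, cond_6.
Round 2 — rule 6, rule 11, derive can_invite, break_glass.
Round 3 — rule 3, rule 7, derive role_editor, role_viewer.
Round 4 — rule 2, derive can_read.
Round 5 — rule 5, rule 16, derive cond_1, can_delete.
Closure: {admin_console, audit_required, break_glass, can_delete, can_invite, can_publish, can_read, can_write, cond_1, cond_6, elevated, export_allowed, member_of_group, mfa_enrolled, owner, quota_ok, restricted_mode, role_editor, role_viewer, session_fresh, sso_linked, token_valid} — 22 facts.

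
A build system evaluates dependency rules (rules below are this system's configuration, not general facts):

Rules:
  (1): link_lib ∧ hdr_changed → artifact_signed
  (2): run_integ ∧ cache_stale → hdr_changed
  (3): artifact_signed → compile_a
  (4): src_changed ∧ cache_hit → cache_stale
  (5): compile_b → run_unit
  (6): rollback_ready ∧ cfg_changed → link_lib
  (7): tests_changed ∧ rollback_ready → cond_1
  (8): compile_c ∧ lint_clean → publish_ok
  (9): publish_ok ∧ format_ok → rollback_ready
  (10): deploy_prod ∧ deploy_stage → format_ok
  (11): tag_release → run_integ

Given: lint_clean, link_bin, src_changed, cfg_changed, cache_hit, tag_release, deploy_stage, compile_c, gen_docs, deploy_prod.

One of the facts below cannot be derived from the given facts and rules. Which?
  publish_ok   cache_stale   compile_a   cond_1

Round 1 fires (4), (8), (10), (11), giving cache_stale, publish_ok, format_ok, run_integ.
Round 2 fires (2), (9), giving hdr_changed, rollback_ready.
Round 3 fires (6), giving link_lib.
Round 4 fires (1), giving artifact_signed.
Round 5 fires (3), giving compile_a.
Derived: cache_stale (round 1), compile_a (round 5), publish_ok (round 1). cond_1 never appears in any round.

cond_1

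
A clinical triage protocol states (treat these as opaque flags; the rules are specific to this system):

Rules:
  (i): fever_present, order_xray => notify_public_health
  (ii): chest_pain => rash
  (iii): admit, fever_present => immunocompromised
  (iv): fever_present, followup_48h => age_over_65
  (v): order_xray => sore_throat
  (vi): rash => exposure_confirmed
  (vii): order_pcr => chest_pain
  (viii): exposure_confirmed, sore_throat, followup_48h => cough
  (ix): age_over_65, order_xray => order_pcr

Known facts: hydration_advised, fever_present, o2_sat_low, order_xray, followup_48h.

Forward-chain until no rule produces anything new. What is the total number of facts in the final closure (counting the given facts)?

13

Round 1: (i) [fever_present, order_xray => notify_public_health]; (iv) [fever_present, followup_48h => age_over_65]; (v) [order_xray => sore_throat]. Adds notify_public_health, age_over_65, sore_throat.
Round 2: (ix) [age_over_65, order_xray => order_pcr]. Adds order_pcr.
Round 3: (vii) [order_pcr => chest_pain]. Adds chest_pain.
Round 4: (ii) [chest_pain => rash]. Adds rash.
Round 5: (vi) [rash => exposure_confirmed]. Adds exposure_confirmed.
Round 6: (viii) [exposure_confirmed, sore_throat, followup_48h => cough]. Adds cough.
Closure: {age_over_65, chest_pain, cough, exposure_confirmed, fever_present, followup_48h, hydration_advised, notify_public_health, o2_sat_low, order_pcr, order_xray, rash, sore_throat} — 13 facts.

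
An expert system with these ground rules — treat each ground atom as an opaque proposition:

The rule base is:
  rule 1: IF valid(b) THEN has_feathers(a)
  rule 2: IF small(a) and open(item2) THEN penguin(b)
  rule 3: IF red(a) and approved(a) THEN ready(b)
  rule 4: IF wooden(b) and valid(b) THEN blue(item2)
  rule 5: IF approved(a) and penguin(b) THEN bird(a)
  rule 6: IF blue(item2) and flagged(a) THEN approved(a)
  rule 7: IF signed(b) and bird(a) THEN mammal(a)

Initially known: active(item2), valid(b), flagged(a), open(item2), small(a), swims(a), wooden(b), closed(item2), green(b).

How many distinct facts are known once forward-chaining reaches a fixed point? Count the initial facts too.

14

[1] rule 1 [IF valid(b) THEN has_feathers(a)]; rule 2 [IF small(a) and open(item2) THEN penguin(b)]; rule 4 [IF wooden(b) and valid(b) THEN blue(item2)]. ⇒ new: has_feathers(a), penguin(b), blue(item2).
[2] rule 6 [IF blue(item2) and flagged(a) THEN approved(a)]. ⇒ new: approved(a).
[3] rule 5 [IF approved(a) and penguin(b) THEN bird(a)]. ⇒ new: bird(a).
Closure: {active(item2), approved(a), bird(a), blue(item2), closed(item2), flagged(a), green(b), has_feathers(a), open(item2), penguin(b), small(a), swims(a), valid(b), wooden(b)} — 14 facts.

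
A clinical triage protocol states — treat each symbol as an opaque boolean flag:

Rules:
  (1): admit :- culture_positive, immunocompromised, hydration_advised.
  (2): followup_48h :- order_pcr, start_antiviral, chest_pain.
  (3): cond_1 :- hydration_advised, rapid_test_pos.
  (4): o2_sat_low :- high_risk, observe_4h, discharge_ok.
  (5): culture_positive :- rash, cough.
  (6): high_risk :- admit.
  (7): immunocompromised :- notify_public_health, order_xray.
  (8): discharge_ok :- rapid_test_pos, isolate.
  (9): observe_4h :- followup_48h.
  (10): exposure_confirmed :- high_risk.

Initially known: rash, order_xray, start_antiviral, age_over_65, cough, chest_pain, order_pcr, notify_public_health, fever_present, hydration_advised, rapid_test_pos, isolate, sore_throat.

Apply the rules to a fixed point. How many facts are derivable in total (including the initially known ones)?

23

Round 1 fires (2), (3), (5), (7), (8), giving followup_48h, cond_1, culture_positive, immunocompromised, discharge_ok.
Round 2 fires (1), (9), giving admit, observe_4h.
Round 3 fires (6), giving high_risk.
Round 4 fires (4), (10), giving o2_sat_low, exposure_confirmed.
Closure: {admit, age_over_65, chest_pain, cond_1, cough, culture_positive, discharge_ok, exposure_confirmed, fever_present, followup_48h, high_risk, hydration_advised, immunocompromised, isolate, notify_public_health, o2_sat_low, observe_4h, order_pcr, order_xray, rapid_test_pos, rash, sore_throat, start_antiviral} — 23 facts.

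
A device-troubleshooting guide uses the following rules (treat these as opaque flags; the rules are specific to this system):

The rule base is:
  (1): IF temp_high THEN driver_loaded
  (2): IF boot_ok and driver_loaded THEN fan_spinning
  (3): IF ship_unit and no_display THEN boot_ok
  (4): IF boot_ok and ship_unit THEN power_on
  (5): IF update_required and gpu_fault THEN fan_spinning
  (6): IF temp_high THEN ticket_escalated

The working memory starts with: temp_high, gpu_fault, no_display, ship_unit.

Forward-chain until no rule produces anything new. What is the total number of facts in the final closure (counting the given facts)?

9

Round 1 — (1), (3), (6), derive driver_loaded, boot_ok, ticket_escalated.
Round 2 — (2), (4), derive fan_spinning, power_on.
Closure: {boot_ok, driver_loaded, fan_spinning, gpu_fault, no_display, power_on, ship_unit, temp_high, ticket_escalated} — 9 facts.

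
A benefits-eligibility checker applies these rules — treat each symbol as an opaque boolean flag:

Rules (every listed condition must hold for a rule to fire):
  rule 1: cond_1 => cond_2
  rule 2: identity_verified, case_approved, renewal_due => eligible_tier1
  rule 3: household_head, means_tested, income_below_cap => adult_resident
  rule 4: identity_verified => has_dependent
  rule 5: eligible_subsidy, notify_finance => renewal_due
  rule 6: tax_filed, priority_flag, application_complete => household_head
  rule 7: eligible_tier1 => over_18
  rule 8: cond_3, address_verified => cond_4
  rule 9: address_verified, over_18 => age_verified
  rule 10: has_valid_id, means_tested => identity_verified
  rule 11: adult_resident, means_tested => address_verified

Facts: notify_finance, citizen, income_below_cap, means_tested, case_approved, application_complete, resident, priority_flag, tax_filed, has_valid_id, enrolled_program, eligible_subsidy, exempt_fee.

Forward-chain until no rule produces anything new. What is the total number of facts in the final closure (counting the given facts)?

22

Round 1 fires rule 5, rule 6, rule 10, giving renewal_due, household_head, identity_verified.
Round 2 fires rule 2, rule 3, rule 4, giving eligible_tier1, adult_resident, has_dependent.
Round 3 fires rule 7, rule 11, giving over_18, address_verified.
Round 4 fires rule 9, giving age_verified.
Closure: {address_verified, adult_resident, age_verified, application_complete, case_approved, citizen, eligible_subsidy, eligible_tier1, enrolled_program, exempt_fee, has_dependent, has_valid_id, household_head, identity_verified, income_below_cap, means_tested, notify_finance, over_18, priority_flag, renewal_due, resident, tax_filed} — 22 facts.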